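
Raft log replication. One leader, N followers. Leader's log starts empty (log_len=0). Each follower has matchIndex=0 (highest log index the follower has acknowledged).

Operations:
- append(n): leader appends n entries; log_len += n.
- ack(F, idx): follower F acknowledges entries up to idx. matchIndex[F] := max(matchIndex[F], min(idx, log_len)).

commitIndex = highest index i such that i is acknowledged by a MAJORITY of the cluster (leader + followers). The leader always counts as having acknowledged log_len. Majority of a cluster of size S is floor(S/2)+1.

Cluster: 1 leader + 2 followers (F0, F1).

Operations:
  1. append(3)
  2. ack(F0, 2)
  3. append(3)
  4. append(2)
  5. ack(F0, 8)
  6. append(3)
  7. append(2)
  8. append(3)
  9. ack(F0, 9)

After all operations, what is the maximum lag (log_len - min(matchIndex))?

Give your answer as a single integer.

Answer: 16

Derivation:
Op 1: append 3 -> log_len=3
Op 2: F0 acks idx 2 -> match: F0=2 F1=0; commitIndex=2
Op 3: append 3 -> log_len=6
Op 4: append 2 -> log_len=8
Op 5: F0 acks idx 8 -> match: F0=8 F1=0; commitIndex=8
Op 6: append 3 -> log_len=11
Op 7: append 2 -> log_len=13
Op 8: append 3 -> log_len=16
Op 9: F0 acks idx 9 -> match: F0=9 F1=0; commitIndex=9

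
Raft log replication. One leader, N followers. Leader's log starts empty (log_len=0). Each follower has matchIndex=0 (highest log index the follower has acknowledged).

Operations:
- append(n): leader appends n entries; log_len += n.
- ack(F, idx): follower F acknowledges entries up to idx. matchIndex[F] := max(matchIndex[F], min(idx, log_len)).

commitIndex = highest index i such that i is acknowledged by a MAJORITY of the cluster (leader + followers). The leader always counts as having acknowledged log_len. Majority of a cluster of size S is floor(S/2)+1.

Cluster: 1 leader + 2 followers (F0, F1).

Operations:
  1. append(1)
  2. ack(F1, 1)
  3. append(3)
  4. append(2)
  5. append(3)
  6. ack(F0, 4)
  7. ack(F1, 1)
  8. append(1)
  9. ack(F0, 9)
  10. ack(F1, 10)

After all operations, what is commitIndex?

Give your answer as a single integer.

Op 1: append 1 -> log_len=1
Op 2: F1 acks idx 1 -> match: F0=0 F1=1; commitIndex=1
Op 3: append 3 -> log_len=4
Op 4: append 2 -> log_len=6
Op 5: append 3 -> log_len=9
Op 6: F0 acks idx 4 -> match: F0=4 F1=1; commitIndex=4
Op 7: F1 acks idx 1 -> match: F0=4 F1=1; commitIndex=4
Op 8: append 1 -> log_len=10
Op 9: F0 acks idx 9 -> match: F0=9 F1=1; commitIndex=9
Op 10: F1 acks idx 10 -> match: F0=9 F1=10; commitIndex=10

Answer: 10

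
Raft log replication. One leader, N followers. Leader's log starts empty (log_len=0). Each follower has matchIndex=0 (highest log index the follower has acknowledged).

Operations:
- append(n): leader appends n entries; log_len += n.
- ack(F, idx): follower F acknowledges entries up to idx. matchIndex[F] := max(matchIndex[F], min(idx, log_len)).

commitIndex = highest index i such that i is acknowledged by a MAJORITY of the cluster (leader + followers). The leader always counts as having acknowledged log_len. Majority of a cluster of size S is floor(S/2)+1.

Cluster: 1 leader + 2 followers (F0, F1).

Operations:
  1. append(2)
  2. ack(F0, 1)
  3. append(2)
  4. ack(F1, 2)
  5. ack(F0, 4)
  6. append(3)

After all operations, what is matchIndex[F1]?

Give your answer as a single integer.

Op 1: append 2 -> log_len=2
Op 2: F0 acks idx 1 -> match: F0=1 F1=0; commitIndex=1
Op 3: append 2 -> log_len=4
Op 4: F1 acks idx 2 -> match: F0=1 F1=2; commitIndex=2
Op 5: F0 acks idx 4 -> match: F0=4 F1=2; commitIndex=4
Op 6: append 3 -> log_len=7

Answer: 2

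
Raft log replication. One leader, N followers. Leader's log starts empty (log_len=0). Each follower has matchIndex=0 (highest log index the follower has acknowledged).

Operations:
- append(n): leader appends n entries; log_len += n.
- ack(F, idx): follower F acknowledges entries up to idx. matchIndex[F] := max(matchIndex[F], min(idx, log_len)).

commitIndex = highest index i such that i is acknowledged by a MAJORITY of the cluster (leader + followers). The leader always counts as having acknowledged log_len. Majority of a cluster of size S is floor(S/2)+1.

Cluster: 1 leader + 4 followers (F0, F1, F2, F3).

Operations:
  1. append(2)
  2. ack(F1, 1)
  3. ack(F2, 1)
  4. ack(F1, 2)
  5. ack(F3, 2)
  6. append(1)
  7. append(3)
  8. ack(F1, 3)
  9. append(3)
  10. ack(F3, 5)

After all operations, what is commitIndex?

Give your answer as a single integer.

Op 1: append 2 -> log_len=2
Op 2: F1 acks idx 1 -> match: F0=0 F1=1 F2=0 F3=0; commitIndex=0
Op 3: F2 acks idx 1 -> match: F0=0 F1=1 F2=1 F3=0; commitIndex=1
Op 4: F1 acks idx 2 -> match: F0=0 F1=2 F2=1 F3=0; commitIndex=1
Op 5: F3 acks idx 2 -> match: F0=0 F1=2 F2=1 F3=2; commitIndex=2
Op 6: append 1 -> log_len=3
Op 7: append 3 -> log_len=6
Op 8: F1 acks idx 3 -> match: F0=0 F1=3 F2=1 F3=2; commitIndex=2
Op 9: append 3 -> log_len=9
Op 10: F3 acks idx 5 -> match: F0=0 F1=3 F2=1 F3=5; commitIndex=3

Answer: 3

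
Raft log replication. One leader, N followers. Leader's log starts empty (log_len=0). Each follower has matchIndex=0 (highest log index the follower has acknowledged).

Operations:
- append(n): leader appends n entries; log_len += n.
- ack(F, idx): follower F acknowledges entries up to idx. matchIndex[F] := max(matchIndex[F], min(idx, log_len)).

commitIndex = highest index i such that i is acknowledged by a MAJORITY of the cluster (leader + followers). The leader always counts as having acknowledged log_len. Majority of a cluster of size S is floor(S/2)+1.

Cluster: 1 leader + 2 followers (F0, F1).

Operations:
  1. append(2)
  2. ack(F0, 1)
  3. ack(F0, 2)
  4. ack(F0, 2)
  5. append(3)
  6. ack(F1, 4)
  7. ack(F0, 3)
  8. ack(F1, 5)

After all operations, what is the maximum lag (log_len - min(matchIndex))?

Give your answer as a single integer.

Answer: 2

Derivation:
Op 1: append 2 -> log_len=2
Op 2: F0 acks idx 1 -> match: F0=1 F1=0; commitIndex=1
Op 3: F0 acks idx 2 -> match: F0=2 F1=0; commitIndex=2
Op 4: F0 acks idx 2 -> match: F0=2 F1=0; commitIndex=2
Op 5: append 3 -> log_len=5
Op 6: F1 acks idx 4 -> match: F0=2 F1=4; commitIndex=4
Op 7: F0 acks idx 3 -> match: F0=3 F1=4; commitIndex=4
Op 8: F1 acks idx 5 -> match: F0=3 F1=5; commitIndex=5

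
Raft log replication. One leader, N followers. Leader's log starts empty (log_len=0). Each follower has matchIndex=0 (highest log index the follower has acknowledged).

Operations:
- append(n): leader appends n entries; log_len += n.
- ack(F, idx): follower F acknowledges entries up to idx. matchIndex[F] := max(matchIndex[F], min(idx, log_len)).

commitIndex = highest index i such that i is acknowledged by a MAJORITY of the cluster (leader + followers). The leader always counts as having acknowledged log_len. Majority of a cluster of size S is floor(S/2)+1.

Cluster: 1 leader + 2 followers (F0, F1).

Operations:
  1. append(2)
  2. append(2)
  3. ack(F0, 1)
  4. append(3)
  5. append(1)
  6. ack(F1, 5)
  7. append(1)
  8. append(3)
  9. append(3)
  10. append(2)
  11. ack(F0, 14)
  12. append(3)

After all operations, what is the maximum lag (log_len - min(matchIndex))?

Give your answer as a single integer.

Answer: 15

Derivation:
Op 1: append 2 -> log_len=2
Op 2: append 2 -> log_len=4
Op 3: F0 acks idx 1 -> match: F0=1 F1=0; commitIndex=1
Op 4: append 3 -> log_len=7
Op 5: append 1 -> log_len=8
Op 6: F1 acks idx 5 -> match: F0=1 F1=5; commitIndex=5
Op 7: append 1 -> log_len=9
Op 8: append 3 -> log_len=12
Op 9: append 3 -> log_len=15
Op 10: append 2 -> log_len=17
Op 11: F0 acks idx 14 -> match: F0=14 F1=5; commitIndex=14
Op 12: append 3 -> log_len=20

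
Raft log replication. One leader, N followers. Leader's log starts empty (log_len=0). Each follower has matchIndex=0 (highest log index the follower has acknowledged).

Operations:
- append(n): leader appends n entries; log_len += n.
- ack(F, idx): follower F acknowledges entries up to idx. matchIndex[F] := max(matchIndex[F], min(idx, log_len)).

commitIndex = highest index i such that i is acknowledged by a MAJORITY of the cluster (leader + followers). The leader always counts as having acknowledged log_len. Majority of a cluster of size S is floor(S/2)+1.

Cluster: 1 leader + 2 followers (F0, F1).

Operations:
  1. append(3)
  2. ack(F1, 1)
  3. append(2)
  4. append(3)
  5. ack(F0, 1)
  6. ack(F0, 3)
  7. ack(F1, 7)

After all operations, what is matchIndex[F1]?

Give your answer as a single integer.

Answer: 7

Derivation:
Op 1: append 3 -> log_len=3
Op 2: F1 acks idx 1 -> match: F0=0 F1=1; commitIndex=1
Op 3: append 2 -> log_len=5
Op 4: append 3 -> log_len=8
Op 5: F0 acks idx 1 -> match: F0=1 F1=1; commitIndex=1
Op 6: F0 acks idx 3 -> match: F0=3 F1=1; commitIndex=3
Op 7: F1 acks idx 7 -> match: F0=3 F1=7; commitIndex=7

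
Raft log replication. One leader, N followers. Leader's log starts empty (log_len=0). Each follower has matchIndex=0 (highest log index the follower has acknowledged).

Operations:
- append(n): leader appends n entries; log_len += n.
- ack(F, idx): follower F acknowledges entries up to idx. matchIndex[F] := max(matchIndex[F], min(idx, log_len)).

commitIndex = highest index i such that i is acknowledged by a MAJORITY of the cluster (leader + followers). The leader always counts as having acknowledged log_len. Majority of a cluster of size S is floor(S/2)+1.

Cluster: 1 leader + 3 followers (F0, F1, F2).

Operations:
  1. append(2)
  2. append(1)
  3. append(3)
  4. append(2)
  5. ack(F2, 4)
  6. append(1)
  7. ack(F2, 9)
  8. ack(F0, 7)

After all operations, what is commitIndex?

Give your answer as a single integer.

Op 1: append 2 -> log_len=2
Op 2: append 1 -> log_len=3
Op 3: append 3 -> log_len=6
Op 4: append 2 -> log_len=8
Op 5: F2 acks idx 4 -> match: F0=0 F1=0 F2=4; commitIndex=0
Op 6: append 1 -> log_len=9
Op 7: F2 acks idx 9 -> match: F0=0 F1=0 F2=9; commitIndex=0
Op 8: F0 acks idx 7 -> match: F0=7 F1=0 F2=9; commitIndex=7

Answer: 7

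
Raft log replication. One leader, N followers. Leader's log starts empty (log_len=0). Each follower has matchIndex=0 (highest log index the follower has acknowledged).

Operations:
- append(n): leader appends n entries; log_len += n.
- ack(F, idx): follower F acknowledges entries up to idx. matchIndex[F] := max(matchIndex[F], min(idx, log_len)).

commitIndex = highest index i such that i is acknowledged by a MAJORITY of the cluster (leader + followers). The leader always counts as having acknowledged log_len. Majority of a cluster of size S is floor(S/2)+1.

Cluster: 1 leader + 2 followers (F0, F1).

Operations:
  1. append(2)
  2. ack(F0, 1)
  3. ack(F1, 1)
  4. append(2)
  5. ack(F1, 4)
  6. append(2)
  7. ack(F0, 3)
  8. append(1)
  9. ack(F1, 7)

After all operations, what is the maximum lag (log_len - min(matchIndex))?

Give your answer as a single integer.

Answer: 4

Derivation:
Op 1: append 2 -> log_len=2
Op 2: F0 acks idx 1 -> match: F0=1 F1=0; commitIndex=1
Op 3: F1 acks idx 1 -> match: F0=1 F1=1; commitIndex=1
Op 4: append 2 -> log_len=4
Op 5: F1 acks idx 4 -> match: F0=1 F1=4; commitIndex=4
Op 6: append 2 -> log_len=6
Op 7: F0 acks idx 3 -> match: F0=3 F1=4; commitIndex=4
Op 8: append 1 -> log_len=7
Op 9: F1 acks idx 7 -> match: F0=3 F1=7; commitIndex=7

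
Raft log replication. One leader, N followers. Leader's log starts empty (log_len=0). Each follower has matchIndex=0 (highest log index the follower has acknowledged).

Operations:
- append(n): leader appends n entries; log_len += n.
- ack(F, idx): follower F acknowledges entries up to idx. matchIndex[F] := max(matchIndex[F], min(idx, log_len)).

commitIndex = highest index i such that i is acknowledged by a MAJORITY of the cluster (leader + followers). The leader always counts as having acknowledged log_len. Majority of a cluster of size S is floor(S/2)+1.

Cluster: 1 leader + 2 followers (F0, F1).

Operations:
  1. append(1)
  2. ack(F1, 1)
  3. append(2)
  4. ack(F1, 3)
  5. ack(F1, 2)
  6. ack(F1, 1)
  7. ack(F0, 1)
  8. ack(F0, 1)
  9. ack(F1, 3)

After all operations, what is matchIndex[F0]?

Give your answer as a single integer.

Answer: 1

Derivation:
Op 1: append 1 -> log_len=1
Op 2: F1 acks idx 1 -> match: F0=0 F1=1; commitIndex=1
Op 3: append 2 -> log_len=3
Op 4: F1 acks idx 3 -> match: F0=0 F1=3; commitIndex=3
Op 5: F1 acks idx 2 -> match: F0=0 F1=3; commitIndex=3
Op 6: F1 acks idx 1 -> match: F0=0 F1=3; commitIndex=3
Op 7: F0 acks idx 1 -> match: F0=1 F1=3; commitIndex=3
Op 8: F0 acks idx 1 -> match: F0=1 F1=3; commitIndex=3
Op 9: F1 acks idx 3 -> match: F0=1 F1=3; commitIndex=3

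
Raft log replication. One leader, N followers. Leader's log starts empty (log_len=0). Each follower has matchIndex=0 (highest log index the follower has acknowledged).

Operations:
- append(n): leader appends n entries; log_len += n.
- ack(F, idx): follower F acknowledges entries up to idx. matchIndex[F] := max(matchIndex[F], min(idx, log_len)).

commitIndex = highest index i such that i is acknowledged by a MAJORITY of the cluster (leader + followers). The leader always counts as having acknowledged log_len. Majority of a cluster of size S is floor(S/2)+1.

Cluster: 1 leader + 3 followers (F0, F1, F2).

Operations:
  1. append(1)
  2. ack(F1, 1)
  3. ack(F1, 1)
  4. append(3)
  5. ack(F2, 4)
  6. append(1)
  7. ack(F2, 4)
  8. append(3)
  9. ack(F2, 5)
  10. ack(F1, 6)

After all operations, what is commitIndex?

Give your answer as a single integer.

Op 1: append 1 -> log_len=1
Op 2: F1 acks idx 1 -> match: F0=0 F1=1 F2=0; commitIndex=0
Op 3: F1 acks idx 1 -> match: F0=0 F1=1 F2=0; commitIndex=0
Op 4: append 3 -> log_len=4
Op 5: F2 acks idx 4 -> match: F0=0 F1=1 F2=4; commitIndex=1
Op 6: append 1 -> log_len=5
Op 7: F2 acks idx 4 -> match: F0=0 F1=1 F2=4; commitIndex=1
Op 8: append 3 -> log_len=8
Op 9: F2 acks idx 5 -> match: F0=0 F1=1 F2=5; commitIndex=1
Op 10: F1 acks idx 6 -> match: F0=0 F1=6 F2=5; commitIndex=5

Answer: 5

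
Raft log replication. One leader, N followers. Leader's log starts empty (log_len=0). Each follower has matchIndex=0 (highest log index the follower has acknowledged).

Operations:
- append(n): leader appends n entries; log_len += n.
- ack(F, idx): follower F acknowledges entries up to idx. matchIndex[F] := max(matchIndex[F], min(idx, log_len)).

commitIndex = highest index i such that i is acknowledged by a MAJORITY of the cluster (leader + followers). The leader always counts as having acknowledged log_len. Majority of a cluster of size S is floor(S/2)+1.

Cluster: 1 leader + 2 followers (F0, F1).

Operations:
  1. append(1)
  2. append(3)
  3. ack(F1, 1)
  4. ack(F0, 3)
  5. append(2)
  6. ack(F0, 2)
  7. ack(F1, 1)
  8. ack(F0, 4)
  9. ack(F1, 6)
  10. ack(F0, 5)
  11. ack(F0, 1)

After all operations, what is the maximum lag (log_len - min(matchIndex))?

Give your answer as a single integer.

Answer: 1

Derivation:
Op 1: append 1 -> log_len=1
Op 2: append 3 -> log_len=4
Op 3: F1 acks idx 1 -> match: F0=0 F1=1; commitIndex=1
Op 4: F0 acks idx 3 -> match: F0=3 F1=1; commitIndex=3
Op 5: append 2 -> log_len=6
Op 6: F0 acks idx 2 -> match: F0=3 F1=1; commitIndex=3
Op 7: F1 acks idx 1 -> match: F0=3 F1=1; commitIndex=3
Op 8: F0 acks idx 4 -> match: F0=4 F1=1; commitIndex=4
Op 9: F1 acks idx 6 -> match: F0=4 F1=6; commitIndex=6
Op 10: F0 acks idx 5 -> match: F0=5 F1=6; commitIndex=6
Op 11: F0 acks idx 1 -> match: F0=5 F1=6; commitIndex=6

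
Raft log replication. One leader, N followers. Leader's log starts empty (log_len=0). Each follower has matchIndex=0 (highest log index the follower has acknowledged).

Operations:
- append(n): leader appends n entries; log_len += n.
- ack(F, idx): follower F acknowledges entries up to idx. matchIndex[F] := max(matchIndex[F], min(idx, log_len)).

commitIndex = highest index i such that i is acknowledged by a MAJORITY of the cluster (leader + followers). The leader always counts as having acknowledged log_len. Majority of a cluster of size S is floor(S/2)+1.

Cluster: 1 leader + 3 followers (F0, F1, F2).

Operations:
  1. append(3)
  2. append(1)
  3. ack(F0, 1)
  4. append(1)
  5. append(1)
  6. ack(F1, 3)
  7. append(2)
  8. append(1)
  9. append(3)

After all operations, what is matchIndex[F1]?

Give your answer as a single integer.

Answer: 3

Derivation:
Op 1: append 3 -> log_len=3
Op 2: append 1 -> log_len=4
Op 3: F0 acks idx 1 -> match: F0=1 F1=0 F2=0; commitIndex=0
Op 4: append 1 -> log_len=5
Op 5: append 1 -> log_len=6
Op 6: F1 acks idx 3 -> match: F0=1 F1=3 F2=0; commitIndex=1
Op 7: append 2 -> log_len=8
Op 8: append 1 -> log_len=9
Op 9: append 3 -> log_len=12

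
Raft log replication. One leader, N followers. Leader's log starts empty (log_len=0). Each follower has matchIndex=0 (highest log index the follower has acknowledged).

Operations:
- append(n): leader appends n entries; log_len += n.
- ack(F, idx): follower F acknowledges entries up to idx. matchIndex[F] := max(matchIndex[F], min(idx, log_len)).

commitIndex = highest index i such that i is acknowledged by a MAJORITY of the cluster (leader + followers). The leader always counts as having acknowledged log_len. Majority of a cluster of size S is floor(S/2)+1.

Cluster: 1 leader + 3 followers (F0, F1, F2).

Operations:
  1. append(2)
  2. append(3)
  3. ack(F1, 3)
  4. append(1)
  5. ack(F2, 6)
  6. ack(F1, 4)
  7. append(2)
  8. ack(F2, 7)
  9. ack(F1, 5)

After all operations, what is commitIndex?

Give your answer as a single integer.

Answer: 5

Derivation:
Op 1: append 2 -> log_len=2
Op 2: append 3 -> log_len=5
Op 3: F1 acks idx 3 -> match: F0=0 F1=3 F2=0; commitIndex=0
Op 4: append 1 -> log_len=6
Op 5: F2 acks idx 6 -> match: F0=0 F1=3 F2=6; commitIndex=3
Op 6: F1 acks idx 4 -> match: F0=0 F1=4 F2=6; commitIndex=4
Op 7: append 2 -> log_len=8
Op 8: F2 acks idx 7 -> match: F0=0 F1=4 F2=7; commitIndex=4
Op 9: F1 acks idx 5 -> match: F0=0 F1=5 F2=7; commitIndex=5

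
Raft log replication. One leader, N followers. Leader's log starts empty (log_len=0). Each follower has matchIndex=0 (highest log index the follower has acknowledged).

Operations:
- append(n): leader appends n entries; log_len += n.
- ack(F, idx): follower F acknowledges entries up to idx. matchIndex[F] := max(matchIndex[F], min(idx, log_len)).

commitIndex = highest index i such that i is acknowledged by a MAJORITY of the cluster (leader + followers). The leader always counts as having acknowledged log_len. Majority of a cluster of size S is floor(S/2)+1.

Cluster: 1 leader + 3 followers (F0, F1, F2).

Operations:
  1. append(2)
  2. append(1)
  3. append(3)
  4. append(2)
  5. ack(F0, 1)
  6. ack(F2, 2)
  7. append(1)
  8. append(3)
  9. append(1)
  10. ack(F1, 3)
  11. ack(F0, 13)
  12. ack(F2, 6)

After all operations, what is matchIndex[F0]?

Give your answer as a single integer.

Op 1: append 2 -> log_len=2
Op 2: append 1 -> log_len=3
Op 3: append 3 -> log_len=6
Op 4: append 2 -> log_len=8
Op 5: F0 acks idx 1 -> match: F0=1 F1=0 F2=0; commitIndex=0
Op 6: F2 acks idx 2 -> match: F0=1 F1=0 F2=2; commitIndex=1
Op 7: append 1 -> log_len=9
Op 8: append 3 -> log_len=12
Op 9: append 1 -> log_len=13
Op 10: F1 acks idx 3 -> match: F0=1 F1=3 F2=2; commitIndex=2
Op 11: F0 acks idx 13 -> match: F0=13 F1=3 F2=2; commitIndex=3
Op 12: F2 acks idx 6 -> match: F0=13 F1=3 F2=6; commitIndex=6

Answer: 13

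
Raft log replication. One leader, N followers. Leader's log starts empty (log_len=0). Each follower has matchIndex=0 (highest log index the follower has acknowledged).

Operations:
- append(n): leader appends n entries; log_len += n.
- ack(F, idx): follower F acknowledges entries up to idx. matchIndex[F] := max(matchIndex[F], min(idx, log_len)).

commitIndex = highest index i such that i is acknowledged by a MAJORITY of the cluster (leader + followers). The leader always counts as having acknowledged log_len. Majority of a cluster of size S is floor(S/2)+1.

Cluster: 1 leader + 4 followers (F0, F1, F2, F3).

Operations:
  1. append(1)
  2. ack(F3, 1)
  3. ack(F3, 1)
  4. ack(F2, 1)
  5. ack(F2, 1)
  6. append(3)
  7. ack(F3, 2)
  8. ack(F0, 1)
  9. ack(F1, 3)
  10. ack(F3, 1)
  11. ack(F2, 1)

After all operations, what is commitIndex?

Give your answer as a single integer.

Op 1: append 1 -> log_len=1
Op 2: F3 acks idx 1 -> match: F0=0 F1=0 F2=0 F3=1; commitIndex=0
Op 3: F3 acks idx 1 -> match: F0=0 F1=0 F2=0 F3=1; commitIndex=0
Op 4: F2 acks idx 1 -> match: F0=0 F1=0 F2=1 F3=1; commitIndex=1
Op 5: F2 acks idx 1 -> match: F0=0 F1=0 F2=1 F3=1; commitIndex=1
Op 6: append 3 -> log_len=4
Op 7: F3 acks idx 2 -> match: F0=0 F1=0 F2=1 F3=2; commitIndex=1
Op 8: F0 acks idx 1 -> match: F0=1 F1=0 F2=1 F3=2; commitIndex=1
Op 9: F1 acks idx 3 -> match: F0=1 F1=3 F2=1 F3=2; commitIndex=2
Op 10: F3 acks idx 1 -> match: F0=1 F1=3 F2=1 F3=2; commitIndex=2
Op 11: F2 acks idx 1 -> match: F0=1 F1=3 F2=1 F3=2; commitIndex=2

Answer: 2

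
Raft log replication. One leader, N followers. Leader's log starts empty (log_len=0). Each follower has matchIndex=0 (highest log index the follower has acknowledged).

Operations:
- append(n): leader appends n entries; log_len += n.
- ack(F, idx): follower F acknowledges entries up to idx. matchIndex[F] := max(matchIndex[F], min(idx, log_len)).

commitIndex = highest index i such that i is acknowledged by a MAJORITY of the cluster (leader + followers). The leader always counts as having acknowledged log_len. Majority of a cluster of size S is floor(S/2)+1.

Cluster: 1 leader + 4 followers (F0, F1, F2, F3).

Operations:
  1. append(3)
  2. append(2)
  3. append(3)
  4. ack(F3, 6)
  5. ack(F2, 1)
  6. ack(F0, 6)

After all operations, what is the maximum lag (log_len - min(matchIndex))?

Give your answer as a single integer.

Answer: 8

Derivation:
Op 1: append 3 -> log_len=3
Op 2: append 2 -> log_len=5
Op 3: append 3 -> log_len=8
Op 4: F3 acks idx 6 -> match: F0=0 F1=0 F2=0 F3=6; commitIndex=0
Op 5: F2 acks idx 1 -> match: F0=0 F1=0 F2=1 F3=6; commitIndex=1
Op 6: F0 acks idx 6 -> match: F0=6 F1=0 F2=1 F3=6; commitIndex=6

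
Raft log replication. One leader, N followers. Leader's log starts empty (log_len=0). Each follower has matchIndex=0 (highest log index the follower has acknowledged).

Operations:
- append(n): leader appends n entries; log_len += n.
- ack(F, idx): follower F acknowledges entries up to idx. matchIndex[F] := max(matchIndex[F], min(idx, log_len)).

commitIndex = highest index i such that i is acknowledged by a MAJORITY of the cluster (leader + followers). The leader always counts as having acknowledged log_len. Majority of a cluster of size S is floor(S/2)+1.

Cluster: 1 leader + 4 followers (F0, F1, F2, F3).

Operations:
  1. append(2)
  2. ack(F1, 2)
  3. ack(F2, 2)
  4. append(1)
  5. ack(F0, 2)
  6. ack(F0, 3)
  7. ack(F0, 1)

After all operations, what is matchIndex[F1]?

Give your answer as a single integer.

Op 1: append 2 -> log_len=2
Op 2: F1 acks idx 2 -> match: F0=0 F1=2 F2=0 F3=0; commitIndex=0
Op 3: F2 acks idx 2 -> match: F0=0 F1=2 F2=2 F3=0; commitIndex=2
Op 4: append 1 -> log_len=3
Op 5: F0 acks idx 2 -> match: F0=2 F1=2 F2=2 F3=0; commitIndex=2
Op 6: F0 acks idx 3 -> match: F0=3 F1=2 F2=2 F3=0; commitIndex=2
Op 7: F0 acks idx 1 -> match: F0=3 F1=2 F2=2 F3=0; commitIndex=2

Answer: 2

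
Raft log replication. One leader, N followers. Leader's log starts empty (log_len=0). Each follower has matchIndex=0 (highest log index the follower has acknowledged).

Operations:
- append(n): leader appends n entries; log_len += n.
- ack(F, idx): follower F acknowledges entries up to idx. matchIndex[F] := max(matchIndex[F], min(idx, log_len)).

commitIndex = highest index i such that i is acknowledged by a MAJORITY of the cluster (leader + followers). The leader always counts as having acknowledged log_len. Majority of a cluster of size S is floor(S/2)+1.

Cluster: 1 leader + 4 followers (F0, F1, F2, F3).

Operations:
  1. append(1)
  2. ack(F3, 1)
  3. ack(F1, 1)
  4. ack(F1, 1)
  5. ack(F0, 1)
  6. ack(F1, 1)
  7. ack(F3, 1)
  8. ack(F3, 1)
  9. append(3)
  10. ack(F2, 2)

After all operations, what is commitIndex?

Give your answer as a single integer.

Answer: 1

Derivation:
Op 1: append 1 -> log_len=1
Op 2: F3 acks idx 1 -> match: F0=0 F1=0 F2=0 F3=1; commitIndex=0
Op 3: F1 acks idx 1 -> match: F0=0 F1=1 F2=0 F3=1; commitIndex=1
Op 4: F1 acks idx 1 -> match: F0=0 F1=1 F2=0 F3=1; commitIndex=1
Op 5: F0 acks idx 1 -> match: F0=1 F1=1 F2=0 F3=1; commitIndex=1
Op 6: F1 acks idx 1 -> match: F0=1 F1=1 F2=0 F3=1; commitIndex=1
Op 7: F3 acks idx 1 -> match: F0=1 F1=1 F2=0 F3=1; commitIndex=1
Op 8: F3 acks idx 1 -> match: F0=1 F1=1 F2=0 F3=1; commitIndex=1
Op 9: append 3 -> log_len=4
Op 10: F2 acks idx 2 -> match: F0=1 F1=1 F2=2 F3=1; commitIndex=1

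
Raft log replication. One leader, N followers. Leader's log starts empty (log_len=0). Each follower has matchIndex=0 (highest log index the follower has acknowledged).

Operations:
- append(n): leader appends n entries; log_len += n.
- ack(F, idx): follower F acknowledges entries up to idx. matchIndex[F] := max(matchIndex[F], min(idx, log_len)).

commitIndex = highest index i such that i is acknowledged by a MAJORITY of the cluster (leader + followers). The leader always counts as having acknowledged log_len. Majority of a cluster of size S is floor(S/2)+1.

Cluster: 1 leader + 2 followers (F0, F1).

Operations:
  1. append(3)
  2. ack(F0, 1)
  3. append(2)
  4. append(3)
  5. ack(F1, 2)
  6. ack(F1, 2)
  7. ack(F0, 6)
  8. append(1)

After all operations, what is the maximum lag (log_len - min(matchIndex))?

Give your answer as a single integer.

Answer: 7

Derivation:
Op 1: append 3 -> log_len=3
Op 2: F0 acks idx 1 -> match: F0=1 F1=0; commitIndex=1
Op 3: append 2 -> log_len=5
Op 4: append 3 -> log_len=8
Op 5: F1 acks idx 2 -> match: F0=1 F1=2; commitIndex=2
Op 6: F1 acks idx 2 -> match: F0=1 F1=2; commitIndex=2
Op 7: F0 acks idx 6 -> match: F0=6 F1=2; commitIndex=6
Op 8: append 1 -> log_len=9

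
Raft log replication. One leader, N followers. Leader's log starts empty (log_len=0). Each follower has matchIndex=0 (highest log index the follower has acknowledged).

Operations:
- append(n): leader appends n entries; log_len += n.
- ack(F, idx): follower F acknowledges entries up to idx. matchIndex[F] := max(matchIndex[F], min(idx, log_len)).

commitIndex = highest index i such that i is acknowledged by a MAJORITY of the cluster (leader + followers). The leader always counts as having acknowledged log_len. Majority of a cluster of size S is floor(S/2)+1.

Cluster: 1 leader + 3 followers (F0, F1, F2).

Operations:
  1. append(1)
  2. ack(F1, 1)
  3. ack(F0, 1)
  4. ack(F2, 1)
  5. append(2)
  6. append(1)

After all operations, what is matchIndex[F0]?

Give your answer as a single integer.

Answer: 1

Derivation:
Op 1: append 1 -> log_len=1
Op 2: F1 acks idx 1 -> match: F0=0 F1=1 F2=0; commitIndex=0
Op 3: F0 acks idx 1 -> match: F0=1 F1=1 F2=0; commitIndex=1
Op 4: F2 acks idx 1 -> match: F0=1 F1=1 F2=1; commitIndex=1
Op 5: append 2 -> log_len=3
Op 6: append 1 -> log_len=4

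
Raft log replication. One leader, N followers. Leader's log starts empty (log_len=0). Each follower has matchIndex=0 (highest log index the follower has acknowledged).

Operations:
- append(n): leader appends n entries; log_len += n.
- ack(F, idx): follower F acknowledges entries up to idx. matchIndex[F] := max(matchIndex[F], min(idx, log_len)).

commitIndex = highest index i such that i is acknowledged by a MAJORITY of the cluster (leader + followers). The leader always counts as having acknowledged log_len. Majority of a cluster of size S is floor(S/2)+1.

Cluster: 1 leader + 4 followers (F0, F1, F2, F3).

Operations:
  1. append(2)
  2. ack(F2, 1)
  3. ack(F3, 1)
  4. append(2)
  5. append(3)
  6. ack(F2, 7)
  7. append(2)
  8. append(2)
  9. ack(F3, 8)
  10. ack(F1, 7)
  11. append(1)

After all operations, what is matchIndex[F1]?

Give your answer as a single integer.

Answer: 7

Derivation:
Op 1: append 2 -> log_len=2
Op 2: F2 acks idx 1 -> match: F0=0 F1=0 F2=1 F3=0; commitIndex=0
Op 3: F3 acks idx 1 -> match: F0=0 F1=0 F2=1 F3=1; commitIndex=1
Op 4: append 2 -> log_len=4
Op 5: append 3 -> log_len=7
Op 6: F2 acks idx 7 -> match: F0=0 F1=0 F2=7 F3=1; commitIndex=1
Op 7: append 2 -> log_len=9
Op 8: append 2 -> log_len=11
Op 9: F3 acks idx 8 -> match: F0=0 F1=0 F2=7 F3=8; commitIndex=7
Op 10: F1 acks idx 7 -> match: F0=0 F1=7 F2=7 F3=8; commitIndex=7
Op 11: append 1 -> log_len=12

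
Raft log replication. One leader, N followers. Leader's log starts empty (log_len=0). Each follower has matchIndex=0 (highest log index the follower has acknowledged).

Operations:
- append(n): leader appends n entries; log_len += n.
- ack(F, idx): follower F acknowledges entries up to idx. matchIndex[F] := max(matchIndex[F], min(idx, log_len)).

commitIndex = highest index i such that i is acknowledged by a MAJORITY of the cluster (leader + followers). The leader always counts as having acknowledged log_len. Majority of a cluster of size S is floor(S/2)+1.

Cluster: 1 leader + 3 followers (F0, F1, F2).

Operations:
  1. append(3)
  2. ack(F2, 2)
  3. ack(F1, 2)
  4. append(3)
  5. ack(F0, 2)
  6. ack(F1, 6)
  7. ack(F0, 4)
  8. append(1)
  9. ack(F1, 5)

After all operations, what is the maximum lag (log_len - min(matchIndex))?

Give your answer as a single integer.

Op 1: append 3 -> log_len=3
Op 2: F2 acks idx 2 -> match: F0=0 F1=0 F2=2; commitIndex=0
Op 3: F1 acks idx 2 -> match: F0=0 F1=2 F2=2; commitIndex=2
Op 4: append 3 -> log_len=6
Op 5: F0 acks idx 2 -> match: F0=2 F1=2 F2=2; commitIndex=2
Op 6: F1 acks idx 6 -> match: F0=2 F1=6 F2=2; commitIndex=2
Op 7: F0 acks idx 4 -> match: F0=4 F1=6 F2=2; commitIndex=4
Op 8: append 1 -> log_len=7
Op 9: F1 acks idx 5 -> match: F0=4 F1=6 F2=2; commitIndex=4

Answer: 5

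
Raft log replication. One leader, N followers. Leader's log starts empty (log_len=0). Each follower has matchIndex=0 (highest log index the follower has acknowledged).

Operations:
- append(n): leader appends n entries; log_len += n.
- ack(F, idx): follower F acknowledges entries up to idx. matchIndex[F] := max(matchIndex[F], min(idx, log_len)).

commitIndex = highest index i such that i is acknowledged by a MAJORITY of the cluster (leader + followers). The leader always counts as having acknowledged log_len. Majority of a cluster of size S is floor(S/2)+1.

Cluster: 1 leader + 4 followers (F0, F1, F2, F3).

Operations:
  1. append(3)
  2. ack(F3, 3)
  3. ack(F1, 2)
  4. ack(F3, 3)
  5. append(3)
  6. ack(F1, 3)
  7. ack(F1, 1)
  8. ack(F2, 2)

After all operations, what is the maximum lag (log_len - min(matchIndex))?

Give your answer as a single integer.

Answer: 6

Derivation:
Op 1: append 3 -> log_len=3
Op 2: F3 acks idx 3 -> match: F0=0 F1=0 F2=0 F3=3; commitIndex=0
Op 3: F1 acks idx 2 -> match: F0=0 F1=2 F2=0 F3=3; commitIndex=2
Op 4: F3 acks idx 3 -> match: F0=0 F1=2 F2=0 F3=3; commitIndex=2
Op 5: append 3 -> log_len=6
Op 6: F1 acks idx 3 -> match: F0=0 F1=3 F2=0 F3=3; commitIndex=3
Op 7: F1 acks idx 1 -> match: F0=0 F1=3 F2=0 F3=3; commitIndex=3
Op 8: F2 acks idx 2 -> match: F0=0 F1=3 F2=2 F3=3; commitIndex=3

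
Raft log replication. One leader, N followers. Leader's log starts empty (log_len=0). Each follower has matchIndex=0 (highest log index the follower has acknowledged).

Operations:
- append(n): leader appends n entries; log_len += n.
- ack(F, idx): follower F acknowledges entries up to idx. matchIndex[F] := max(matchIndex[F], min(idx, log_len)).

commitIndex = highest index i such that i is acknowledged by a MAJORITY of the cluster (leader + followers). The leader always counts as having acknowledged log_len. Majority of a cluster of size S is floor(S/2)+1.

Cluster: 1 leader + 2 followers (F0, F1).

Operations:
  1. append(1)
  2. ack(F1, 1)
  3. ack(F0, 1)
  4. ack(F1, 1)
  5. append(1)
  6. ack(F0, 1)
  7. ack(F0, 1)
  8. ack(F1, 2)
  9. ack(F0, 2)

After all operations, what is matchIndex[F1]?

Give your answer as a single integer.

Answer: 2

Derivation:
Op 1: append 1 -> log_len=1
Op 2: F1 acks idx 1 -> match: F0=0 F1=1; commitIndex=1
Op 3: F0 acks idx 1 -> match: F0=1 F1=1; commitIndex=1
Op 4: F1 acks idx 1 -> match: F0=1 F1=1; commitIndex=1
Op 5: append 1 -> log_len=2
Op 6: F0 acks idx 1 -> match: F0=1 F1=1; commitIndex=1
Op 7: F0 acks idx 1 -> match: F0=1 F1=1; commitIndex=1
Op 8: F1 acks idx 2 -> match: F0=1 F1=2; commitIndex=2
Op 9: F0 acks idx 2 -> match: F0=2 F1=2; commitIndex=2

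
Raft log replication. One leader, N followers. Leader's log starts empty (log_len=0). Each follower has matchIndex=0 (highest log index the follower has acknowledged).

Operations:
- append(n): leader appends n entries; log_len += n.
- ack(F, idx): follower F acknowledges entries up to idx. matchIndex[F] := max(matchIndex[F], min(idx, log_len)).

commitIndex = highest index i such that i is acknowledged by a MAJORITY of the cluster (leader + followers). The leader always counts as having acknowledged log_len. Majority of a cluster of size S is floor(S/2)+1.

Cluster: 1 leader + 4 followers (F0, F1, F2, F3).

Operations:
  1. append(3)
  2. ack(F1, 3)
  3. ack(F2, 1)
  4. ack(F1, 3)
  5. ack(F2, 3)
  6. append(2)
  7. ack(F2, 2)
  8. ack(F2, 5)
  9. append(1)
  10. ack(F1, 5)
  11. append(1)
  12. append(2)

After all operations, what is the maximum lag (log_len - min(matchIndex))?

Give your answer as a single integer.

Answer: 9

Derivation:
Op 1: append 3 -> log_len=3
Op 2: F1 acks idx 3 -> match: F0=0 F1=3 F2=0 F3=0; commitIndex=0
Op 3: F2 acks idx 1 -> match: F0=0 F1=3 F2=1 F3=0; commitIndex=1
Op 4: F1 acks idx 3 -> match: F0=0 F1=3 F2=1 F3=0; commitIndex=1
Op 5: F2 acks idx 3 -> match: F0=0 F1=3 F2=3 F3=0; commitIndex=3
Op 6: append 2 -> log_len=5
Op 7: F2 acks idx 2 -> match: F0=0 F1=3 F2=3 F3=0; commitIndex=3
Op 8: F2 acks idx 5 -> match: F0=0 F1=3 F2=5 F3=0; commitIndex=3
Op 9: append 1 -> log_len=6
Op 10: F1 acks idx 5 -> match: F0=0 F1=5 F2=5 F3=0; commitIndex=5
Op 11: append 1 -> log_len=7
Op 12: append 2 -> log_len=9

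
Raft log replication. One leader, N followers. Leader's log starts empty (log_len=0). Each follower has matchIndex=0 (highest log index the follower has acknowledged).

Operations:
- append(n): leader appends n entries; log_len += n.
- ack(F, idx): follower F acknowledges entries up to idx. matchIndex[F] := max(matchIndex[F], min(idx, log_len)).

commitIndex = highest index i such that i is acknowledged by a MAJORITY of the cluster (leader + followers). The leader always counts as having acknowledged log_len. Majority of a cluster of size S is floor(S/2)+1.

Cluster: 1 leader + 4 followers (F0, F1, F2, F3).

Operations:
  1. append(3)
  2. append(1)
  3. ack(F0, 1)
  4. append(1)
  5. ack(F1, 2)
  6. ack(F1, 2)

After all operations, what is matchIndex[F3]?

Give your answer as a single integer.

Op 1: append 3 -> log_len=3
Op 2: append 1 -> log_len=4
Op 3: F0 acks idx 1 -> match: F0=1 F1=0 F2=0 F3=0; commitIndex=0
Op 4: append 1 -> log_len=5
Op 5: F1 acks idx 2 -> match: F0=1 F1=2 F2=0 F3=0; commitIndex=1
Op 6: F1 acks idx 2 -> match: F0=1 F1=2 F2=0 F3=0; commitIndex=1

Answer: 0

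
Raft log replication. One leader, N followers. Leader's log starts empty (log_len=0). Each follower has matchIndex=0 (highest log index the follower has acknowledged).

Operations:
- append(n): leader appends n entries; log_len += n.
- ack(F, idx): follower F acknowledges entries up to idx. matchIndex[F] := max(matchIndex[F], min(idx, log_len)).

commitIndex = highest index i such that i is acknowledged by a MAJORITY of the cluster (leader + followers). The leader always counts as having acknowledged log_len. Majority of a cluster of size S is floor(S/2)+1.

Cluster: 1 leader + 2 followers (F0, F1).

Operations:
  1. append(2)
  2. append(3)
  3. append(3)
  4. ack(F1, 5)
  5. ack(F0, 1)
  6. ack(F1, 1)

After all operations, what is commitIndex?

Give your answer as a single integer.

Op 1: append 2 -> log_len=2
Op 2: append 3 -> log_len=5
Op 3: append 3 -> log_len=8
Op 4: F1 acks idx 5 -> match: F0=0 F1=5; commitIndex=5
Op 5: F0 acks idx 1 -> match: F0=1 F1=5; commitIndex=5
Op 6: F1 acks idx 1 -> match: F0=1 F1=5; commitIndex=5

Answer: 5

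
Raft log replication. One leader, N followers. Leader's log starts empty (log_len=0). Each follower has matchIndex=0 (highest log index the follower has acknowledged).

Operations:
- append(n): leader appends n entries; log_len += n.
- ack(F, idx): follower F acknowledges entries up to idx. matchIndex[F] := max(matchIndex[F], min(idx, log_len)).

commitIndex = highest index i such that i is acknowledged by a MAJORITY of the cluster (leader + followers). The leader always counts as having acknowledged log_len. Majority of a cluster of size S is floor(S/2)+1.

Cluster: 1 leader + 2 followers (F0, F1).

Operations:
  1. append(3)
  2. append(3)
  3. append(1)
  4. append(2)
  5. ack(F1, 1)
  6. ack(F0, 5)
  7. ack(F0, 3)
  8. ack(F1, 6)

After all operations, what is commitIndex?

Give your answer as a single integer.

Op 1: append 3 -> log_len=3
Op 2: append 3 -> log_len=6
Op 3: append 1 -> log_len=7
Op 4: append 2 -> log_len=9
Op 5: F1 acks idx 1 -> match: F0=0 F1=1; commitIndex=1
Op 6: F0 acks idx 5 -> match: F0=5 F1=1; commitIndex=5
Op 7: F0 acks idx 3 -> match: F0=5 F1=1; commitIndex=5
Op 8: F1 acks idx 6 -> match: F0=5 F1=6; commitIndex=6

Answer: 6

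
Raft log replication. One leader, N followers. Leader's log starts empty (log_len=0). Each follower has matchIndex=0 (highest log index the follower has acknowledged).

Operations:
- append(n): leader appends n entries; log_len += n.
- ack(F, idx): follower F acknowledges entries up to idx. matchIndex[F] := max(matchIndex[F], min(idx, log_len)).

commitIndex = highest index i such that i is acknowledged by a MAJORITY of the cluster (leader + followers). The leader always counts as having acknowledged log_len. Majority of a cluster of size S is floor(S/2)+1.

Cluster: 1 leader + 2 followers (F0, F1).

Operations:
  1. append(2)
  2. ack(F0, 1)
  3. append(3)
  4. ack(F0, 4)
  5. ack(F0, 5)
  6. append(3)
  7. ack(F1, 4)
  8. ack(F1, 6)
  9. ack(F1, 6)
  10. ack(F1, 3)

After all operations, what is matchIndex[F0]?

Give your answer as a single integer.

Answer: 5

Derivation:
Op 1: append 2 -> log_len=2
Op 2: F0 acks idx 1 -> match: F0=1 F1=0; commitIndex=1
Op 3: append 3 -> log_len=5
Op 4: F0 acks idx 4 -> match: F0=4 F1=0; commitIndex=4
Op 5: F0 acks idx 5 -> match: F0=5 F1=0; commitIndex=5
Op 6: append 3 -> log_len=8
Op 7: F1 acks idx 4 -> match: F0=5 F1=4; commitIndex=5
Op 8: F1 acks idx 6 -> match: F0=5 F1=6; commitIndex=6
Op 9: F1 acks idx 6 -> match: F0=5 F1=6; commitIndex=6
Op 10: F1 acks idx 3 -> match: F0=5 F1=6; commitIndex=6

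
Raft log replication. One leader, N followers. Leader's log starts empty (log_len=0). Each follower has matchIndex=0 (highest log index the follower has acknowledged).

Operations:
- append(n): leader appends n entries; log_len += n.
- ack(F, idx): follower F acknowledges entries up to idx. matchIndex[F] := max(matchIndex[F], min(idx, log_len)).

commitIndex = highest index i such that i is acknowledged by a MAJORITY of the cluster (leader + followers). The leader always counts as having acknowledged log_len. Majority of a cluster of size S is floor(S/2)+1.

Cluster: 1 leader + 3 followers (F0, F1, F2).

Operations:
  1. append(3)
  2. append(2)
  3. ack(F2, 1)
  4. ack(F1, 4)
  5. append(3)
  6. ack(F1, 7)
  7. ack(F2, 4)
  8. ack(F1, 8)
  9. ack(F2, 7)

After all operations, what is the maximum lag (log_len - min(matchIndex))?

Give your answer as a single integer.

Op 1: append 3 -> log_len=3
Op 2: append 2 -> log_len=5
Op 3: F2 acks idx 1 -> match: F0=0 F1=0 F2=1; commitIndex=0
Op 4: F1 acks idx 4 -> match: F0=0 F1=4 F2=1; commitIndex=1
Op 5: append 3 -> log_len=8
Op 6: F1 acks idx 7 -> match: F0=0 F1=7 F2=1; commitIndex=1
Op 7: F2 acks idx 4 -> match: F0=0 F1=7 F2=4; commitIndex=4
Op 8: F1 acks idx 8 -> match: F0=0 F1=8 F2=4; commitIndex=4
Op 9: F2 acks idx 7 -> match: F0=0 F1=8 F2=7; commitIndex=7

Answer: 8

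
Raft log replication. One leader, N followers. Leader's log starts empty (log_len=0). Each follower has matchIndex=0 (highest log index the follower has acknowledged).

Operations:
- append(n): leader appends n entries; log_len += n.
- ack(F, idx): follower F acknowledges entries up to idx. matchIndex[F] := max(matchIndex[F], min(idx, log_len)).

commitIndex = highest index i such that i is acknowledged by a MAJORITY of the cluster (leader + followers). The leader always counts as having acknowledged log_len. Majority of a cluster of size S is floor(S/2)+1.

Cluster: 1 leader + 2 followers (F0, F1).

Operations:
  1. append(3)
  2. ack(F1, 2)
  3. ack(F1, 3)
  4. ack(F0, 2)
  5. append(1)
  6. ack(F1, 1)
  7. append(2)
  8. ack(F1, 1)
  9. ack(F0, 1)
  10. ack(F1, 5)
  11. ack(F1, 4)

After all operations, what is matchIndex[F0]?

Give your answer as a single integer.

Op 1: append 3 -> log_len=3
Op 2: F1 acks idx 2 -> match: F0=0 F1=2; commitIndex=2
Op 3: F1 acks idx 3 -> match: F0=0 F1=3; commitIndex=3
Op 4: F0 acks idx 2 -> match: F0=2 F1=3; commitIndex=3
Op 5: append 1 -> log_len=4
Op 6: F1 acks idx 1 -> match: F0=2 F1=3; commitIndex=3
Op 7: append 2 -> log_len=6
Op 8: F1 acks idx 1 -> match: F0=2 F1=3; commitIndex=3
Op 9: F0 acks idx 1 -> match: F0=2 F1=3; commitIndex=3
Op 10: F1 acks idx 5 -> match: F0=2 F1=5; commitIndex=5
Op 11: F1 acks idx 4 -> match: F0=2 F1=5; commitIndex=5

Answer: 2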